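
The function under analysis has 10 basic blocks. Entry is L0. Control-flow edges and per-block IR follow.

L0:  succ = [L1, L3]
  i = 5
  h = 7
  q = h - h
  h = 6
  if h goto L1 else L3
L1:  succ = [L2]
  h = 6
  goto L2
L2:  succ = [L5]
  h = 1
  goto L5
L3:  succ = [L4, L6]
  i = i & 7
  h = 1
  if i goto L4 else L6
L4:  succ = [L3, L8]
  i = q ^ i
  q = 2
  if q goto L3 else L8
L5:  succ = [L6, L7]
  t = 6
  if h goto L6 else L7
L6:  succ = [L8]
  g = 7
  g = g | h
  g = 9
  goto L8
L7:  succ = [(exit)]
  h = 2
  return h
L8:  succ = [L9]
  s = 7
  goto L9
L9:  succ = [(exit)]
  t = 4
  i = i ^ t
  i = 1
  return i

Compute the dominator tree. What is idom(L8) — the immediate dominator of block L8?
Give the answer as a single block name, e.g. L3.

Answer: L0

Working:
idom tree: L1←L0 L2←L1 L3←L0 L4←L3 L5←L2 L6←L0 L7←L5 L8←L0 L9←L8
Join-block Dom:
  L3: preds {L0,L4}: {L0} ∩ {L0,L3,L4} = {L0}; idom=L0
  L6: preds {L3,L5}: {L0,L3} ∩ {L0,L1,L2,L5} = {L0}; idom=L0
  L8: preds {L4,L6}: {L0,L3,L4} ∩ {L0,L6} = {L0}; idom=L0

idom(L8) = L0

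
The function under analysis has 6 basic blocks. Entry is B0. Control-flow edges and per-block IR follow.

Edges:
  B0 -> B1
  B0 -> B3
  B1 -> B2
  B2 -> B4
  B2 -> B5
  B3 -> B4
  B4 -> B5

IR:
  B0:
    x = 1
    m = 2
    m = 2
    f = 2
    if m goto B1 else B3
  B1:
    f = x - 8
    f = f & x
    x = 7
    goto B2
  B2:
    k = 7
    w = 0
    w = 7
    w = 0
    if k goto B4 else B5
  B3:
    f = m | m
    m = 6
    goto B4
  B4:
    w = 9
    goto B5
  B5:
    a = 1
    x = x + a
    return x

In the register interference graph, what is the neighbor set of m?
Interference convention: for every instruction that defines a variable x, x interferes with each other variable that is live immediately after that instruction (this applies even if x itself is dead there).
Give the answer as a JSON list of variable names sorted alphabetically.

def/use:
  B0: def={f,m,x} ue=∅
  B1: def={f,x} ue={x}
  B2: def={k,w} ue=∅
  B3: def={f,m} ue={m}
  B4: def={w} ue=∅
  B5: def={a,x} ue={x}

Live sets:
  B0 li=∅ lo={m,x}
  B1 li={x} lo={x}
  B2 li={x} lo={x}
  B3 li={m,x} lo={x}
  B4 li={x} lo={x}
  B5 li={x} lo=∅

Conflict graph:
  a: {x}
  f: {m,x}
  k: {w,x}
  m: {f,x}
  w: {k,x}
  x: {a,f,k,m,w}

N(m) = ["f", "x"]

Answer: ["f", "x"]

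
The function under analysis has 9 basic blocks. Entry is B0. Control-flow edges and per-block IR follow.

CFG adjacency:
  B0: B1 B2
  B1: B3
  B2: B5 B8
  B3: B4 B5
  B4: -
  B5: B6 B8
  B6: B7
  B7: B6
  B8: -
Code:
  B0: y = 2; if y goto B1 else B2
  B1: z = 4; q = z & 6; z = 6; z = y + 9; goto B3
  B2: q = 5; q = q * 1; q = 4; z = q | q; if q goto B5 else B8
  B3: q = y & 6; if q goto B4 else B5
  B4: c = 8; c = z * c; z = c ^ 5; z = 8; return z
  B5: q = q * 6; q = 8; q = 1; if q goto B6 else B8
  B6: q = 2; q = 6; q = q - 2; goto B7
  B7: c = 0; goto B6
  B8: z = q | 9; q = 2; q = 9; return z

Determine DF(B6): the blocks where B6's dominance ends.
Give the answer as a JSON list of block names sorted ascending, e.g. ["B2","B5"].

idom tree: B1←B0 B2←B0 B3←B1 B4←B3 B5←B0 B6←B5 B7←B6 B8←B0
Dom at joins:
  B5: preds {B2,B3}: {B0,B2} ∩ {B0,B1,B3} = {B0}; idom=B0
  B6: preds {B5,B7}: {B0,B5} ∩ {B0,B5,B6,B7} = {B0,B5}; idom=B5
  B8: preds {B2,B5}: {B0,B2} ∩ {B0,B5} = {B0}; idom=B0

DF walk-up:
  join B5 pred B2: B2 stop@B0
  join B5 pred B3: B3→B1 stop@B0
  join B6 pred B5: · stop@B5
  join B6 pred B7: B7→B6 stop@B5
  join B8 pred B2: B2 stop@B0
  join B8 pred B5: B5 stop@B0
  DF(B0)=∅
  DF(B1)={B5}
  DF(B2)={B5,B8}
  DF(B3)={B5}
  DF(B4)=∅
  DF(B5)={B8}
  DF(B6)={B6}
  DF(B7)={B6}
  DF(B8)=∅

DF(B6) = ["B6"]

Answer: ["B6"]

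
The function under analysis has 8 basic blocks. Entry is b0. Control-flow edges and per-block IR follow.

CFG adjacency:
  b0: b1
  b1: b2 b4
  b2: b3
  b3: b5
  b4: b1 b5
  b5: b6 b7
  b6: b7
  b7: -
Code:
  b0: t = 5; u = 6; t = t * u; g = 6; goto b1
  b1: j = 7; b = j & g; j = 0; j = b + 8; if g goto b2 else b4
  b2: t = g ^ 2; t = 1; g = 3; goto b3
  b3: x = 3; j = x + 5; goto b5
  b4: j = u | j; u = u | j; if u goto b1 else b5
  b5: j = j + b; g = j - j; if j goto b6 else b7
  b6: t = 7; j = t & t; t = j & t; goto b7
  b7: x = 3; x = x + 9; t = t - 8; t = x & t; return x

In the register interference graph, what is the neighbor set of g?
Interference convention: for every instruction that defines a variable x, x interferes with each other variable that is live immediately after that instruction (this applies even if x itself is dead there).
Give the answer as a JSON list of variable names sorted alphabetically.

def/use:
  b0: {g,t,u} / ∅
  b1: {b,j} / {g}
  b2: {g,t} / {g}
  b3: {j,x} / ∅
  b4: {j,u} / {j,u}
  b5: {g,j} / {b,j}
  b6: {j,t} / ∅
  b7: {t,x} / {t}

Liveness:
  live b0: ∅→{g,t,u}
  live b1: {g,t,u}→{b,g,j,t,u}
  live b2: {b,g}→{b,t}
  live b3: {b,t}→{b,j,t}
  live b4: {b,g,j,t,u}→{b,g,j,t,u}
  live b5: {b,j,t}→{t}
  live b6: ∅→{t}
  live b7: {t}→∅

Interfere edges:
  b↔{g,j,t,u,x}
  g↔{b,j,t,u}
  j↔{b,g,t,u}
  t↔{b,g,j,u,x}
  u↔{b,g,j,t}
  x↔{b,t}

N(g) = ["b", "j", "t", "u"]

Answer: ["b", "j", "t", "u"]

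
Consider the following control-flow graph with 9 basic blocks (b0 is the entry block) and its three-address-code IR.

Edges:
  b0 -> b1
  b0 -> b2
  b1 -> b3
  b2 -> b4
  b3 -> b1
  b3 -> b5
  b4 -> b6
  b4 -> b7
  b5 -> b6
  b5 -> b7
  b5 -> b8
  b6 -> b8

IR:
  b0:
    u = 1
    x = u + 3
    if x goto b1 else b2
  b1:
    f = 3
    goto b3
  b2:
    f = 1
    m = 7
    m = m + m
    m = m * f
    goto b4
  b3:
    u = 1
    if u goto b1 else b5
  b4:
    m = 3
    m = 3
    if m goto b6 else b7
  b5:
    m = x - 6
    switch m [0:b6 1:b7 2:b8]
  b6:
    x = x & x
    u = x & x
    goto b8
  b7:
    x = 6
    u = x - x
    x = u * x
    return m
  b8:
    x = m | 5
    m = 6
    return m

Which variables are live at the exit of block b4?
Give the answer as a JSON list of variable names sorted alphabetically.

def/use:
  b0: {u,x} / ∅
  b1: {f} / ∅
  b2: {f,m} / ∅
  b3: {u} / ∅
  b4: {m} / ∅
  b5: {m} / {x}
  b6: {u,x} / {x}
  b7: {u,x} / {m}
  b8: {m,x} / {m}

Live sets:
  b0: in=∅ out={x}
  b1: in={x} out={x}
  b2: in={x} out={x}
  b3: in={x} out={x}
  b4: in={x} out={m,x}
  b5: in={x} out={m,x}
  b6: in={m,x} out={m}
  b7: in={m} out=∅
  b8: in={m} out=∅

live-out(b4) = ["m", "x"]

Answer: ["m", "x"]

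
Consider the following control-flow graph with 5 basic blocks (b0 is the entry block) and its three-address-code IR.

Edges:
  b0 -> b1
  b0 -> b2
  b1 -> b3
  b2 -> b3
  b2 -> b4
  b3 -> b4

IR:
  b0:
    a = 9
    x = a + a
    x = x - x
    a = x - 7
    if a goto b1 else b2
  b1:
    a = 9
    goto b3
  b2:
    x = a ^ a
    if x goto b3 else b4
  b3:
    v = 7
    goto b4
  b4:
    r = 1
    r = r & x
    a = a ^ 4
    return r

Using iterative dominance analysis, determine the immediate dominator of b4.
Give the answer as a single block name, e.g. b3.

idom tree: b1←b0 b2←b0 b3←b0 b4←b0
Join-block Dom:
  b3: preds {b1,b2}: {b0,b1} ∩ {b0,b2} = {b0}; idom=b0
  b4: preds {b2,b3}: {b0,b2} ∩ {b0,b3} = {b0}; idom=b0

idom(b4) = b0

Answer: b0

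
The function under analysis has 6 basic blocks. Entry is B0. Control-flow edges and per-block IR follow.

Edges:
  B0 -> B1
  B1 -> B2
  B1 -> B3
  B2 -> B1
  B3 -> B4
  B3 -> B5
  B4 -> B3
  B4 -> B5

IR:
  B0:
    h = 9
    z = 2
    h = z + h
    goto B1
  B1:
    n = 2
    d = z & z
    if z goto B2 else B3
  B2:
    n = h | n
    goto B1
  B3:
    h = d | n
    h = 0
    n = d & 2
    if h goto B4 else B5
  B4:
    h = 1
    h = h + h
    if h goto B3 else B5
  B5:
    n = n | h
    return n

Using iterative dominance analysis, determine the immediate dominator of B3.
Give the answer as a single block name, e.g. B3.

Answer: B1

Working:
idom tree: B1←B0 B2←B1 B3←B1 B4←B3 B5←B3
Dom∩ at merges:
  B1: preds {B0,B2}: {B0} ∩ {B0,B1,B2} = {B0}; idom=B0
  B3: preds {B1,B4}: {B0,B1} ∩ {B0,B1,B3,B4} = {B0,B1}; idom=B1
  B5: preds {B3,B4}: {B0,B1,B3} ∩ {B0,B1,B3,B4} = {B0,B1,B3}; idom=B3

idom(B3) = B1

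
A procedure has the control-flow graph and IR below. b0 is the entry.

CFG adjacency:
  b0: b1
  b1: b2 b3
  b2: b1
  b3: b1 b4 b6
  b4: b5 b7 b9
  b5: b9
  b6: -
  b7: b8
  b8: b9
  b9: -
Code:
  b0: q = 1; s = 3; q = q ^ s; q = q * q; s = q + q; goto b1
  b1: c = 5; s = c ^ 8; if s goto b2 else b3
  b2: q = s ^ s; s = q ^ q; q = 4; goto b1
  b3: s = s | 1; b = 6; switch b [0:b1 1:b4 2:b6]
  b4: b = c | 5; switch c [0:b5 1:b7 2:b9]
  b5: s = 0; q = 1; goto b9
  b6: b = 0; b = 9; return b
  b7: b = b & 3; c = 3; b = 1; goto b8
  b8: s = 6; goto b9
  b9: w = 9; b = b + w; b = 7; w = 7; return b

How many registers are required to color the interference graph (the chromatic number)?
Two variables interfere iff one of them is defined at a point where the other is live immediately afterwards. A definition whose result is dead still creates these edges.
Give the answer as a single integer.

Answer: 3

Derivation:
Per-block:
  b0: {q,s} / ∅
  b1: {c,s} / ∅
  b2: {q,s} / {s}
  b3: {b,s} / {s}
  b4: {b} / {c}
  b5: {q,s} / ∅
  b6: {b} / ∅
  b7: {b,c} / {b}
  b8: {s} / ∅
  b9: {b,w} / {b}

Backward fixpoint:
  b0 li=∅ lo=∅
  b1 li=∅ lo={c,s}
  b2 li={s} lo=∅
  b3 li={c,s} lo={c}
  b4 li={c} lo={b}
  b5 li={b} lo={b}
  b6 li=∅ lo=∅
  b7 li={b} lo={b}
  b8 li={b} lo={b}
  b9 li={b} lo=∅

Interfere edges:
  b — {c,q,s,w}
  c — {b,s}
  q — {b,s}
  s — {b,c,q}
  w — {b}

Registers:
  lower bound: {b,c,s} mutually conflict ⇒ χ ≥ 3
  3-colouring: r0={b}  r1={s,w}  r2={c,q}
  χ = 3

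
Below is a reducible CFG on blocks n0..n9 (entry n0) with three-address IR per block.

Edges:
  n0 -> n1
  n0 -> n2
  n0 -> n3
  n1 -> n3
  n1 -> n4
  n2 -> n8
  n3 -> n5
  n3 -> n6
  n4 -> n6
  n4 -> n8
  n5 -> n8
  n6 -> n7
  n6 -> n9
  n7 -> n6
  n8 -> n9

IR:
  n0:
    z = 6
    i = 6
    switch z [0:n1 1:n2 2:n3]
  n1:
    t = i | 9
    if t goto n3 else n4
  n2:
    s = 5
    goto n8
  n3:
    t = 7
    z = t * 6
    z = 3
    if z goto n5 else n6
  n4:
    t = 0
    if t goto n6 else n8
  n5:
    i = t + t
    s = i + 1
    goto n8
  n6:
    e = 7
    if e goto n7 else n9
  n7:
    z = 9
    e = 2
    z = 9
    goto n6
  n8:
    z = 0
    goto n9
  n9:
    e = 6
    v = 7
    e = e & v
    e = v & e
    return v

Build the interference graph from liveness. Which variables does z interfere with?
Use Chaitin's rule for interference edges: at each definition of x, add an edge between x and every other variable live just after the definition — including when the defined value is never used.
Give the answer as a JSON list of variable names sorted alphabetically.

Block summaries:
  n0 def {i,z} use ∅
  n1 def {t} use {i}
  n2 def {s} use ∅
  n3 def {t,z} use ∅
  n4 def {t} use ∅
  n5 def {i,s} use {t}
  n6 def {e} use ∅
  n7 def {e,z} use ∅
  n8 def {z} use ∅
  n9 def {e,v} use ∅

Liveness:
  n0 li=∅ lo={i}
  n1 li={i} lo=∅
  n2 li=∅ lo=∅
  n3 li=∅ lo={t}
  n4 li=∅ lo=∅
  n5 li={t} lo=∅
  n6 li=∅ lo=∅
  n7 li=∅ lo=∅
  n8 li=∅ lo=∅
  n9 li=∅ lo=∅

Interference:
  e: {v}
  i: {z}
  s: ∅
  t: {z}
  v: {e}
  z: {i,t}

N(z) = ["i", "t"]

Answer: ["i", "t"]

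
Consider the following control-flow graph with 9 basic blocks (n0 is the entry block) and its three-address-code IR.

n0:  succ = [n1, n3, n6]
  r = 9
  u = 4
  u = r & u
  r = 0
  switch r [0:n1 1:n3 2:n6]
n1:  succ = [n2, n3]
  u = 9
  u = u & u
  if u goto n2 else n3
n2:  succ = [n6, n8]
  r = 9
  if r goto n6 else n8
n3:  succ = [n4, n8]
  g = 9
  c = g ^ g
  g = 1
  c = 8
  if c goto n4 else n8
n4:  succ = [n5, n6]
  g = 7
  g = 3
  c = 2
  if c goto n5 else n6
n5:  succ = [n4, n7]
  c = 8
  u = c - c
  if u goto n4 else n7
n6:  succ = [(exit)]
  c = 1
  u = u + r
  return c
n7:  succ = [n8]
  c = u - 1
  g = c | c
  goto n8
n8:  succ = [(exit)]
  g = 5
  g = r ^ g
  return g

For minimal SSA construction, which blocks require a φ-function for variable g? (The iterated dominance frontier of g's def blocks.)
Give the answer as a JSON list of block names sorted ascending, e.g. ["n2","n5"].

Answer: ["n4", "n6", "n8"]

Derivation:
idom tree: n1←n0 n2←n1 n3←n0 n4←n3 n5←n4 n6←n0 n7←n5 n8←n0
Dom∩ at merges:
  n3: preds {n0,n1}: {n0} ∩ {n0,n1} = {n0}; idom=n0
  n4: preds {n3,n5}: {n0,n3} ∩ {n0,n3,n4,n5} = {n0,n3}; idom=n3
  n6: preds {n0,n2,n4}: {n0} ∩ {n0,n1,n2} ∩ {n0,n3,n4} = {n0}; idom=n0
  n8: preds {n2,n3,n7}: {n0,n1,n2} ∩ {n0,n3} ∩ {n0,n3,n4,n5,n7} = {n0}; idom=n0

DF derivation:
  join n3 pred n0: · stop@n0
  join n3 pred n1: n1 stop@n0
  join n4 pred n3: · stop@n3
  join n4 pred n5: n5→n4 stop@n3
  join n6 pred n0: · stop@n0
  join n6 pred n2: n2→n1 stop@n0
  join n6 pred n4: n4→n3 stop@n0
  join n8 pred n2: n2→n1 stop@n0
  join n8 pred n3: n3 stop@n0
  join n8 pred n7: n7→n5→n4→n3 stop@n0
  n0: DF=∅
  n1: DF={n3,n6,n8}
  n2: DF={n6,n8}
  n3: DF={n6,n8}
  n4: DF={n4,n6,n8}
  n5: DF={n4,n8}
  n6: DF=∅
  n7: DF={n8}
  n8: DF=∅

φ for g: defs {n3,n4,n7,n8}
  DF⁺ = {n4,n6,n8}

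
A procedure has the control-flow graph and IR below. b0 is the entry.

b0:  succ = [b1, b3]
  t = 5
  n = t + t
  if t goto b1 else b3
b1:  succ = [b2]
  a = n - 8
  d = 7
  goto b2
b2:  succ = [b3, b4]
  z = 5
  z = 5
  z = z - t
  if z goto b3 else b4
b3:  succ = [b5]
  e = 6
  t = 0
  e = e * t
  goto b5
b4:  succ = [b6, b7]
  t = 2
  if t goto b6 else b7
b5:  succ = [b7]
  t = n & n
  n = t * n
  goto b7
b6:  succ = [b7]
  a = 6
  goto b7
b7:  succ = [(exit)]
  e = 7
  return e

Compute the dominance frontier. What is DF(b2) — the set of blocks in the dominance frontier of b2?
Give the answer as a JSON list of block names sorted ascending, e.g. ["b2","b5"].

idom tree: b1←b0 b2←b1 b3←b0 b4←b2 b5←b3 b6←b4 b7←b0
Join-block Dom:
  b3: preds {b0,b2}: {b0} ∩ {b0,b1,b2} = {b0}; idom=b0
  b7: preds {b4,b5,b6}: {b0,b1,b2,b4} ∩ {b0,b3,b5} ∩ {b0,b1,b2,b4,b6} = {b0}; idom=b0

Frontier:
  b3←b0: walk · to b0
  b3←b2: walk b2→b1 to b0
  b7←b4: walk b4→b2→b1 to b0
  b7←b5: walk b5→b3 to b0
  b7←b6: walk b6→b4→b2→b1 to b0
  b0: DF=∅
  b1: DF={b3,b7}
  b2: DF={b3,b7}
  b3: DF={b7}
  b4: DF={b7}
  b5: DF={b7}
  b6: DF={b7}
  b7: DF=∅

DF(b2) = ["b3", "b7"]

Answer: ["b3", "b7"]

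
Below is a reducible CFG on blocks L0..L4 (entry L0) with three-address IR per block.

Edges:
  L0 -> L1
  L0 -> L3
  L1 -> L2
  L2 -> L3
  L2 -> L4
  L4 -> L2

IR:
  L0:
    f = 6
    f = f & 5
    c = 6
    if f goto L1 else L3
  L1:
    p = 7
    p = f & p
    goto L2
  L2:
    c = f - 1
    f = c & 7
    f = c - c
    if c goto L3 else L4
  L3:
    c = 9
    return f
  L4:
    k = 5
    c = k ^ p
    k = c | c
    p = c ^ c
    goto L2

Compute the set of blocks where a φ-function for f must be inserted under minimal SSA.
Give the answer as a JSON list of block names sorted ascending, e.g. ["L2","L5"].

idom tree: L1←L0 L2←L1 L3←L0 L4←L2
Dom∩ at merges:
  L2: preds {L1,L4}: {L0,L1} ∩ {L0,L1,L2,L4} = {L0,L1}; idom=L1
  L3: preds {L0,L2}: {L0} ∩ {L0,L1,L2} = {L0}; idom=L0

Frontier:
  join L2 pred L1: · stop@L1
  join L2 pred L4: L4→L2 stop@L1
  join L3 pred L0: · stop@L0
  join L3 pred L2: L2→L1 stop@L0
  L0: DF=∅
  L1: DF={L3}
  L2: DF={L2,L3}
  L3: DF=∅
  L4: DF={L2}

φ for f: defs {L0,L2}
  DF⁺ = {L2,L3}

Answer: ["L2", "L3"]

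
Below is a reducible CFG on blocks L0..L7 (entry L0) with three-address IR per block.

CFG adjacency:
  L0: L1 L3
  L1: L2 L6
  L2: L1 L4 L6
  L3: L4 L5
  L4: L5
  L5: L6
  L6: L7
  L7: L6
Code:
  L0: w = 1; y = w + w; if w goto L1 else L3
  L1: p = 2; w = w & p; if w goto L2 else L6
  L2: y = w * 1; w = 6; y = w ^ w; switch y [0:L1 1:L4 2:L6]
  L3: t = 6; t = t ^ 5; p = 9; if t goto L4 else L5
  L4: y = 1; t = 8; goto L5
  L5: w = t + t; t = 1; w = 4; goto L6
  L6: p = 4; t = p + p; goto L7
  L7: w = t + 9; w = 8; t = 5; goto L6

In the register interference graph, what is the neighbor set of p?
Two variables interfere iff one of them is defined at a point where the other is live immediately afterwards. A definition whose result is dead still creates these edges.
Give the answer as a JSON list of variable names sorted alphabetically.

Answer: ["t", "w"]

Working:
def/use:
  L0: def={w,y} ue=∅
  L1: def={p,w} ue={w}
  L2: def={w,y} ue={w}
  L3: def={p,t} ue=∅
  L4: def={t,y} ue=∅
  L5: def={t,w} ue={t}
  L6: def={p,t} ue=∅
  L7: def={t,w} ue={t}

Liveness:
  live L0: ∅→{w}
  live L1: {w}→{w}
  live L2: {w}→{w}
  live L3: ∅→{t}
  live L4: ∅→{t}
  live L5: {t}→∅
  live L6: ∅→{t}
  live L7: {t}→∅

Interference:
  p — {t,w}
  t — {p}
  w — {p,y}
  y — {w}

N(p) = ["t", "w"]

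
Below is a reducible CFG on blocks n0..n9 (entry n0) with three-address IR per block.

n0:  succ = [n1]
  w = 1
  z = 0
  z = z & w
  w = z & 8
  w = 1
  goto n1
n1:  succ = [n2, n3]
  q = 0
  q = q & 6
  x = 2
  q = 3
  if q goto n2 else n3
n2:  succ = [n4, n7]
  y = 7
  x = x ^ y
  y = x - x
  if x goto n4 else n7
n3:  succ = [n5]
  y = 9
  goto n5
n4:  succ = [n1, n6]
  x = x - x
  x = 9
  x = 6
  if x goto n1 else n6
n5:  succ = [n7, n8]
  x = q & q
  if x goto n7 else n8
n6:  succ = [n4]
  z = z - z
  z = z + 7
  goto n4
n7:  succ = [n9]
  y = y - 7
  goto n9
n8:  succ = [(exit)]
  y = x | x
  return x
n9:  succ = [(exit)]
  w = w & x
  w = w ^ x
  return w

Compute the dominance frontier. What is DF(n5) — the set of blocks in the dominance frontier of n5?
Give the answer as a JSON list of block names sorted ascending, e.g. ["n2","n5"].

Answer: ["n7"]

Derivation:
idom tree: n1←n0 n2←n1 n3←n1 n4←n2 n5←n3 n6←n4 n7←n1 n8←n5 n9←n7
Dom at joins:
  n1: preds {n0,n4}: {n0} ∩ {n0,n1,n2,n4} = {n0}; idom=n0
  n4: preds {n2,n6}: {n0,n1,n2} ∩ {n0,n1,n2,n4,n6} = {n0,n1,n2}; idom=n2
  n7: preds {n2,n5}: {n0,n1,n2} ∩ {n0,n1,n3,n5} = {n0,n1}; idom=n1

Frontier:
  join n1 pred n0: · stop@n0
  join n1 pred n4: n4→n2→n1 stop@n0
  join n4 pred n2: · stop@n2
  join n4 pred n6: n6→n4 stop@n2
  join n7 pred n2: n2 stop@n1
  join n7 pred n5: n5→n3 stop@n1
  n0 → ∅
  n1 → {n1}
  n2 → {n1,n7}
  n3 → {n7}
  n4 → {n1,n4}
  n5 → {n7}
  n6 → {n4}
  n7 → ∅
  n8 → ∅
  n9 → ∅

DF(n5) = ["n7"]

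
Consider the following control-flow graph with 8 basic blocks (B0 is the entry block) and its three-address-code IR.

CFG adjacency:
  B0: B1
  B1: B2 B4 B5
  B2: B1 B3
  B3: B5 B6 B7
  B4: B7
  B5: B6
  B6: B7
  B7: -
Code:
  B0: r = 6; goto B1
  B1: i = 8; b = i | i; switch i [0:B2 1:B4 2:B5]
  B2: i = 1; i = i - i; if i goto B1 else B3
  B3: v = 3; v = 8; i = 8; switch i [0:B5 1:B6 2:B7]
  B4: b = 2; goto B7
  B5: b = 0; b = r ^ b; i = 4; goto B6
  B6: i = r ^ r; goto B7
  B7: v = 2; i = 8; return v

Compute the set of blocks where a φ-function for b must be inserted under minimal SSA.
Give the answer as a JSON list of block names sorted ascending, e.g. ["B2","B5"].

Answer: ["B1", "B6", "B7"]

Analysis:
idom tree: B1←B0 B2←B1 B3←B2 B4←B1 B5←B1 B6←B1 B7←B1
Dom∩ at merges:
  B1: preds {B0,B2}: {B0} ∩ {B0,B1,B2} = {B0}; idom=B0
  B5: preds {B1,B3}: {B0,B1} ∩ {B0,B1,B2,B3} = {B0,B1}; idom=B1
  B6: preds {B3,B5}: {B0,B1,B2,B3} ∩ {B0,B1,B5} = {B0,B1}; idom=B1
  B7: preds {B3,B4,B6}: {B0,B1,B2,B3} ∩ {B0,B1,B4} ∩ {B0,B1,B6} = {B0,B1}; idom=B1

DF derivation:
  B1←B0: walk · to B0
  B1←B2: walk B2→B1 to B0
  B5←B1: walk · to B1
  B5←B3: walk B3→B2 to B1
  B6←B3: walk B3→B2 to B1
  B6←B5: walk B5 to B1
  B7←B3: walk B3→B2 to B1
  B7←B4: walk B4 to B1
  B7←B6: walk B6 to B1
  B0 → ∅
  B1 → {B1}
  B2 → {B1,B5,B6,B7}
  B3 → {B5,B6,B7}
  B4 → {B7}
  B5 → {B6}
  B6 → {B7}
  B7 → ∅

φ for b: defs {B1,B4,B5}
  DF⁺ = {B1,B6,B7}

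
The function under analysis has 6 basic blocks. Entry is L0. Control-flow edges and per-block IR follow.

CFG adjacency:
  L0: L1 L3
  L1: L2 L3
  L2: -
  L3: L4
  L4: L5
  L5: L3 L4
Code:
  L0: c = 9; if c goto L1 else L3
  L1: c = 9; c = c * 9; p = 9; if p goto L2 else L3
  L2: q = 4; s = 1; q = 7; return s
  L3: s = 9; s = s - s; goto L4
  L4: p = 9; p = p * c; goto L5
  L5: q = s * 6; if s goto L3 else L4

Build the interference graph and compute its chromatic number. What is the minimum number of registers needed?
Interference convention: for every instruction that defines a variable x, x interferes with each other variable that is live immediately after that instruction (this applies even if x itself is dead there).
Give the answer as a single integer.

def/use:
  L0: def={c} ue=∅
  L1: def={c,p} ue=∅
  L2: def={q,s} ue=∅
  L3: def={s} ue=∅
  L4: def={p} ue={c}
  L5: def={q} ue={s}

Live sets:
  L0 li=∅ lo={c}
  L1 li=∅ lo={c}
  L2 li=∅ lo=∅
  L3 li={c} lo={c,s}
  L4 li={c,s} lo={c,s}
  L5 li={c,s} lo={c,s}

Interfere edges:
  c↔{p,q,s}
  p↔{c,s}
  q↔{c,s}
  s↔{c,p,q}

Colouring:
  {c,p,s} pairwise interfere (3-clique) ⇒ χ ≥ 3
  3-colouring: c0={c}  c1={s}  c2={p,q}
  χ = 3

Answer: 3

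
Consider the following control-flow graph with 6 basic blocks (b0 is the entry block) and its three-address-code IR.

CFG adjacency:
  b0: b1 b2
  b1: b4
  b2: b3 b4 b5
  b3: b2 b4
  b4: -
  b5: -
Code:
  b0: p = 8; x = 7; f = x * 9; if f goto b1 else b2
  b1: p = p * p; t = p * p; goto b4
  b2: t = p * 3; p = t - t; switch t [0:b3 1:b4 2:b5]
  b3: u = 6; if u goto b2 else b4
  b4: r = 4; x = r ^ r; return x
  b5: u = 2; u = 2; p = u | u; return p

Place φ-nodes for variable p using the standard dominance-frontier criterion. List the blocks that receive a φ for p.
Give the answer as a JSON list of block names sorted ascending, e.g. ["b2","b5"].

Answer: ["b2", "b4"]

Working:
idom tree: b1←b0 b2←b0 b3←b2 b4←b0 b5←b2
Join-block Dom:
  b2: preds {b0,b3}: {b0} ∩ {b0,b2,b3} = {b0}; idom=b0
  b4: preds {b1,b2,b3}: {b0,b1} ∩ {b0,b2} ∩ {b0,b2,b3} = {b0}; idom=b0

Frontier:
  b2←b0: walk · to b0
  b2←b3: walk b3→b2 to b0
  b4←b1: walk b1 to b0
  b4←b2: walk b2 to b0
  b4←b3: walk b3→b2 to b0
  b0 → ∅
  b1 → {b4}
  b2 → {b2,b4}
  b3 → {b2,b4}
  b4 → ∅
  b5 → ∅

φ for p: defs {b0,b1,b2,b5}
  DF⁺ = {b2,b4}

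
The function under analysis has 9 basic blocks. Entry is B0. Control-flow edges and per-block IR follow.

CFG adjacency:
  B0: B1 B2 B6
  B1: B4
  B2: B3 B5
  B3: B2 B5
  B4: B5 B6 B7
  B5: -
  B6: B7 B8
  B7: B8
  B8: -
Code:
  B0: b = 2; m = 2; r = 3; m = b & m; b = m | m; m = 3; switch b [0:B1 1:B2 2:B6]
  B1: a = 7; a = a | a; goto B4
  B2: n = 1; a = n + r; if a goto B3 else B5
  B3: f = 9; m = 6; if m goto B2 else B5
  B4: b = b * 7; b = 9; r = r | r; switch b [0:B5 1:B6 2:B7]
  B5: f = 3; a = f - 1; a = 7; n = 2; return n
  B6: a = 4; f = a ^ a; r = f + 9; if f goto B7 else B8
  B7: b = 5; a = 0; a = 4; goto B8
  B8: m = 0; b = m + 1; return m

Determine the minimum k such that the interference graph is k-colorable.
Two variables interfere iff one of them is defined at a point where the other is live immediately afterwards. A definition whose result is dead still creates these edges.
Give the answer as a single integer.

Answer: 3

Derivation:
def/use:
  B0 def {b,m,r} use ∅
  B1 def {a} use ∅
  B2 def {a,n} use {r}
  B3 def {f,m} use ∅
  B4 def {b,r} use {b,r}
  B5 def {a,f,n} use ∅
  B6 def {a,f,r} use ∅
  B7 def {a,b} use ∅
  B8 def {b,m} use ∅

Liveness:
  B0: in=∅ out={b,r}
  B1: in={b,r} out={b,r}
  B2: in={r} out={r}
  B3: in={r} out={r}
  B4: in={b,r} out=∅
  B5: in=∅ out=∅
  B6: in=∅ out=∅
  B7: in=∅ out=∅
  B8: in=∅ out=∅

Interference:
  a — {b,r}
  b — {a,m,r}
  f — {r}
  m — {b,r}
  n — {r}
  r — {a,b,f,m,n}

Chromatic number:
  clique {a,b,r} ⇒ need ≥ 3
  assign a→r2 b→r1 f→r1 m→r2 n→r1 r→r0 — no edge inside a register ⇒ χ ≤ 3
  χ = 3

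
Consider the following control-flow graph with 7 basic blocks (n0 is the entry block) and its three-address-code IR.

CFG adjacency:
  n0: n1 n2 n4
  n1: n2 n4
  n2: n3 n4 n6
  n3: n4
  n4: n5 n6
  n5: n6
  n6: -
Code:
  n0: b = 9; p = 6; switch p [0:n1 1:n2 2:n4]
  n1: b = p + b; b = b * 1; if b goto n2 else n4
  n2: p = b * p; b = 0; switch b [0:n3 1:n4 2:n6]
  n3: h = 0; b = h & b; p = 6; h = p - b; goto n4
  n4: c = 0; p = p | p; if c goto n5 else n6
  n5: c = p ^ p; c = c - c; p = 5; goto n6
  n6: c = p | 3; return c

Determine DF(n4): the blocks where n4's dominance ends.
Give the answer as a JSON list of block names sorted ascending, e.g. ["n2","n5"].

Answer: ["n6"]

Analysis:
idom tree: n1←n0 n2←n0 n3←n2 n4←n0 n5←n4 n6←n0
Join-block Dom:
  n2: preds {n0,n1}: {n0} ∩ {n0,n1} = {n0}; idom=n0
  n4: preds {n0,n1,n2,n3}: {n0} ∩ {n0,n1} ∩ {n0,n2} ∩ {n0,n2,n3} = {n0}; idom=n0
  n6: preds {n2,n4,n5}: {n0,n2} ∩ {n0,n4} ∩ {n0,n4,n5} = {n0}; idom=n0

Frontier:
  join n2 pred n0: · stop@n0
  join n2 pred n1: n1 stop@n0
  join n4 pred n0: · stop@n0
  join n4 pred n1: n1 stop@n0
  join n4 pred n2: n2 stop@n0
  join n4 pred n3: n3→n2 stop@n0
  join n6 pred n2: n2 stop@n0
  join n6 pred n4: n4 stop@n0
  join n6 pred n5: n5→n4 stop@n0
  n0: DF=∅
  n1: DF={n2,n4}
  n2: DF={n4,n6}
  n3: DF={n4}
  n4: DF={n6}
  n5: DF={n6}
  n6: DF=∅

DF(n4) = ["n6"]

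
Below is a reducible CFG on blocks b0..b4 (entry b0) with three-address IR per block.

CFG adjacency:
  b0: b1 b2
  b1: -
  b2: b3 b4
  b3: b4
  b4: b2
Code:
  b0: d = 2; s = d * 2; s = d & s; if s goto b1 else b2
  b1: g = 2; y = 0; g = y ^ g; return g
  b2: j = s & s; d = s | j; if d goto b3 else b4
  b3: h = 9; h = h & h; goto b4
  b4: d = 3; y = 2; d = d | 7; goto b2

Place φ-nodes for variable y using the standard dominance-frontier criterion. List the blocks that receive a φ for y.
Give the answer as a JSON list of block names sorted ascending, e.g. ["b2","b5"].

Answer: ["b2"]

Working:
idom tree: b1←b0 b2←b0 b3←b2 b4←b2
Join-block Dom:
  b2: preds {b0,b4}: {b0} ∩ {b0,b2,b4} = {b0}; idom=b0
  b4: preds {b2,b3}: {b0,b2} ∩ {b0,b2,b3} = {b0,b2}; idom=b2

DF derivation:
  join b2 pred b0: · stop@b0
  join b2 pred b4: b4→b2 stop@b0
  join b4 pred b2: · stop@b2
  join b4 pred b3: b3 stop@b2
  b0: DF=∅
  b1: DF=∅
  b2: DF={b2}
  b3: DF={b4}
  b4: DF={b2}

φ for y: defs {b1,b4}
  DF⁺ = {b2}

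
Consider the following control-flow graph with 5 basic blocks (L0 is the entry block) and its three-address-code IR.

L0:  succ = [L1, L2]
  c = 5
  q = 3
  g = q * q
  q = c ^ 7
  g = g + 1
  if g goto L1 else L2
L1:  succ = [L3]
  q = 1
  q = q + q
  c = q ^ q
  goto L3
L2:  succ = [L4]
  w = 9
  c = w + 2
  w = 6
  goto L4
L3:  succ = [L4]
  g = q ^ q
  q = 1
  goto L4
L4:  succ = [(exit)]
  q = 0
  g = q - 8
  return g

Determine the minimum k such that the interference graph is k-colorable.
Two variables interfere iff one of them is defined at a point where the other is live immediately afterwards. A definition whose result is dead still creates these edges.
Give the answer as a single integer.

Answer: 3

Derivation:
Per-block:
  L0: {c,g,q} / ∅
  L1: {c,q} / ∅
  L2: {c,w} / ∅
  L3: {g,q} / {q}
  L4: {g,q} / ∅

Backward fixpoint:
  live L0: ∅→∅
  live L1: ∅→{q}
  live L2: ∅→∅
  live L3: {q}→∅
  live L4: ∅→∅

Conflict graph:
  c↔{g,q}
  g↔{c,q}
  q↔{c,g}
  w↔∅

Registers:
  lower bound: {c,g,q} mutually conflict ⇒ χ ≥ 3
  assign c→R0 g→R1 q→R2 w→R0 — no edge inside a register ⇒ χ ≤ 3
  χ = 3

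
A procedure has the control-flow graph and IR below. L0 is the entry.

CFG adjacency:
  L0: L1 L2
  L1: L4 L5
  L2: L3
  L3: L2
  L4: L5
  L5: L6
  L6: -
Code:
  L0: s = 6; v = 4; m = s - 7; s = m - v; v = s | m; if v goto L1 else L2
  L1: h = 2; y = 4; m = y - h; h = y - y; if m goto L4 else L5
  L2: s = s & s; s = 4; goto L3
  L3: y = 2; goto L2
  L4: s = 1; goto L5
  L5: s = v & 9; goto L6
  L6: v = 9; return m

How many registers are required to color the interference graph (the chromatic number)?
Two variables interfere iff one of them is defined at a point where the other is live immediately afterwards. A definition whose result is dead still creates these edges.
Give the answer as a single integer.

Answer: 4

Analysis:
Block summaries:
  L0: def={m,s,v} ue=∅
  L1: def={h,m,y} ue=∅
  L2: def={s} ue={s}
  L3: def={y} ue=∅
  L4: def={s} ue=∅
  L5: def={s} ue={v}
  L6: def={v} ue={m}

Live sets:
  live L0: ∅→{s,v}
  live L1: {v}→{m,v}
  live L2: {s}→{s}
  live L3: {s}→{s}
  live L4: {m,v}→{m,v}
  live L5: {m,v}→{m}
  live L6: {m}→∅

Interference:
  h: {m,v,y}
  m: {h,s,v,y}
  s: {m,v,y}
  v: {h,m,s,y}
  y: {h,m,s,v}

Colouring:
  {h,m,v,y} pairwise interfere (4-clique) ⇒ χ ≥ 4
  assign h→r3 m→r0 s→r3 v→r1 y→r2 — no edge inside a register ⇒ χ ≤ 4
  χ = 4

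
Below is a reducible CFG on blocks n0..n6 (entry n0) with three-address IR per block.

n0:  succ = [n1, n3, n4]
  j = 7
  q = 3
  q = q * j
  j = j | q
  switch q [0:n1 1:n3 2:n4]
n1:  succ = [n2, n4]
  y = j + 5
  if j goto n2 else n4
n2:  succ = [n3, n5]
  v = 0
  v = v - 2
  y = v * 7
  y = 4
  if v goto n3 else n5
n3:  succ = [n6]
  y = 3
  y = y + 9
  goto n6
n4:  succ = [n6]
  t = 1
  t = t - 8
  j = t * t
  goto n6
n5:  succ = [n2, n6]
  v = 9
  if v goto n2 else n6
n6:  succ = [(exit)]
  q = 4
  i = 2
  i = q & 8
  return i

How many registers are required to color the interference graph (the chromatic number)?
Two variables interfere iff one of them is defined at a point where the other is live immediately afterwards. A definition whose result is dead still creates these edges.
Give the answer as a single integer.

Block summaries:
  n0: {j,q} / ∅
  n1: {y} / {j}
  n2: {v,y} / ∅
  n3: {y} / ∅
  n4: {j,t} / ∅
  n5: {v} / ∅
  n6: {i,q} / ∅

Live sets:
  n0 li=∅ lo={j}
  n1 li={j} lo=∅
  n2 li=∅ lo=∅
  n3 li=∅ lo=∅
  n4 li=∅ lo=∅
  n5 li=∅ lo=∅
  n6 li=∅ lo=∅

Interfere edges:
  i↔{q}
  j↔{q,y}
  q↔{i,j}
  t↔∅
  v↔{y}
  y↔{j,v}

Colouring:
  clique {i,q} ⇒ need ≥ 2
  2-colouring: r0={i,j,t,v}  r1={q,y}
  χ = 2

Answer: 2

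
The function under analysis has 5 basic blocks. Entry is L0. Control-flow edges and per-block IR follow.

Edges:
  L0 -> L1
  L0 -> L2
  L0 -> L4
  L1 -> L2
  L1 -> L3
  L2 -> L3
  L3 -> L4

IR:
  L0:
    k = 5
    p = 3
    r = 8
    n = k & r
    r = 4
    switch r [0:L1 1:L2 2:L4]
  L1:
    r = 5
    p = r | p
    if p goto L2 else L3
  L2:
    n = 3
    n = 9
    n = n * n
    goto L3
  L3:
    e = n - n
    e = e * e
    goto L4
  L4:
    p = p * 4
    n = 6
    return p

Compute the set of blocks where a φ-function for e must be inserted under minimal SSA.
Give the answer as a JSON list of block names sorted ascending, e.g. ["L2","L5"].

Answer: ["L4"]

Derivation:
idom tree: L1←L0 L2←L0 L3←L0 L4←L0
Dom∩ at merges:
  L2: preds {L0,L1}: {L0} ∩ {L0,L1} = {L0}; idom=L0
  L3: preds {L1,L2}: {L0,L1} ∩ {L0,L2} = {L0}; idom=L0
  L4: preds {L0,L3}: {L0} ∩ {L0,L3} = {L0}; idom=L0

DF walk-up:
  L2←L0: walk · to L0
  L2←L1: walk L1 to L0
  L3←L1: walk L1 to L0
  L3←L2: walk L2 to L0
  L4←L0: walk · to L0
  L4←L3: walk L3 to L0
  L0 → ∅
  L1 → {L2,L3}
  L2 → {L3}
  L3 → {L4}
  L4 → ∅

φ for e: defs {L3}
  DF⁺ = {L4}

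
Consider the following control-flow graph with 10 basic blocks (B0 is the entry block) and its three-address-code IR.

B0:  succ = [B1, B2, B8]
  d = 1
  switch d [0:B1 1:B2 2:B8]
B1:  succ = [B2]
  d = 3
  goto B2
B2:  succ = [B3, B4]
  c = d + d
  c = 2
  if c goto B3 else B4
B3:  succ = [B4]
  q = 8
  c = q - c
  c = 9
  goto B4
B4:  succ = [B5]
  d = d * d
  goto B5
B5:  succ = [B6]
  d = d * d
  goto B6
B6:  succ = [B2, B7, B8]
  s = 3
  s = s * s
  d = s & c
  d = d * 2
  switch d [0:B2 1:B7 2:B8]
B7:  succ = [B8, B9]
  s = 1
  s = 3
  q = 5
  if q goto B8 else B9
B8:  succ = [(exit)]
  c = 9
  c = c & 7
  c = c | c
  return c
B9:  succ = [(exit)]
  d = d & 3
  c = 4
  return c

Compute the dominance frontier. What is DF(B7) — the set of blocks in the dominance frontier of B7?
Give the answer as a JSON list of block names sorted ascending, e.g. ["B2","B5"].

Answer: ["B8"]

Derivation:
idom tree: B1←B0 B2←B0 B3←B2 B4←B2 B5←B4 B6←B5 B7←B6 B8←B0 B9←B7
Dom at joins:
  B2: preds {B0,B1,B6}: {B0} ∩ {B0,B1} ∩ {B0,B2,B4,B5,B6} = {B0}; idom=B0
  B4: preds {B2,B3}: {B0,B2} ∩ {B0,B2,B3} = {B0,B2}; idom=B2
  B8: preds {B0,B6,B7}: {B0} ∩ {B0,B2,B4,B5,B6} ∩ {B0,B2,B4,B5,B6,B7} = {B0}; idom=B0

Frontier:
  B2←B0: walk · to B0
  B2←B1: walk B1 to B0
  B2←B6: walk B6→B5→B4→B2 to B0
  B4←B2: walk · to B2
  B4←B3: walk B3 to B2
  B8←B0: walk · to B0
  B8←B6: walk B6→B5→B4→B2 to B0
  B8←B7: walk B7→B6→B5→B4→B2 to B0
  B0: DF=∅
  B1: DF={B2}
  B2: DF={B2,B8}
  B3: DF={B4}
  B4: DF={B2,B8}
  B5: DF={B2,B8}
  B6: DF={B2,B8}
  B7: DF={B8}
  B8: DF=∅
  B9: DF=∅

DF(B7) = ["B8"]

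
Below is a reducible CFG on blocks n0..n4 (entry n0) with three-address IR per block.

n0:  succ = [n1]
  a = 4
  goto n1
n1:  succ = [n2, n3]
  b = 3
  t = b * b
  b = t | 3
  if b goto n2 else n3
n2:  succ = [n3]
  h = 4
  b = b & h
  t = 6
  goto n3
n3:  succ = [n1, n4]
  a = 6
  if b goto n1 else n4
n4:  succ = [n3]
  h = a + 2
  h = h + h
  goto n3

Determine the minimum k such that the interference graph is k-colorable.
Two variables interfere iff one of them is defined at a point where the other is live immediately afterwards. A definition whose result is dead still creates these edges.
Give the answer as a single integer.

Answer: 2

Working:
Per-block:
  n0: def={a} ue=∅
  n1: def={b,t} ue=∅
  n2: def={b,h,t} ue={b}
  n3: def={a} ue={b}
  n4: def={h} ue={a}

Backward fixpoint:
  live n0: ∅→∅
  live n1: ∅→{b}
  live n2: {b}→{b}
  live n3: {b}→{a,b}
  live n4: {a,b}→{b}

Conflict graph:
  a — {b}
  b — {a,h,t}
  h — {b}
  t — {b}

Registers:
  {a,b} pairwise interfere (2-clique) ⇒ χ ≥ 2
  2-colouring: r0={b}  r1={a,h,t}
  χ = 2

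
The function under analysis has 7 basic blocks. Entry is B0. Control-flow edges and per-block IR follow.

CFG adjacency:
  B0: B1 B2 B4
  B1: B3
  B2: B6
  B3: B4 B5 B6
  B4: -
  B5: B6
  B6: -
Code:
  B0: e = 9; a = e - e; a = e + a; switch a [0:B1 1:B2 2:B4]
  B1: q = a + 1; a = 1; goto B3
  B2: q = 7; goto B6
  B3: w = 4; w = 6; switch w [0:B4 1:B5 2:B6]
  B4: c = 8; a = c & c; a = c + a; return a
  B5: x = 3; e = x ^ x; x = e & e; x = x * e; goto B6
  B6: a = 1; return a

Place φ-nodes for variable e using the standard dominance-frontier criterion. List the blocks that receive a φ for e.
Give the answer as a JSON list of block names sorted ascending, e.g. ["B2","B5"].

Answer: ["B6"]

Derivation:
idom tree: B1←B0 B2←B0 B3←B1 B4←B0 B5←B3 B6←B0
Dom at joins:
  B4: preds {B0,B3}: {B0} ∩ {B0,B1,B3} = {B0}; idom=B0
  B6: preds {B2,B3,B5}: {B0,B2} ∩ {B0,B1,B3} ∩ {B0,B1,B3,B5} = {B0}; idom=B0

DF walk-up:
  join B4 pred B0: · stop@B0
  join B4 pred B3: B3→B1 stop@B0
  join B6 pred B2: B2 stop@B0
  join B6 pred B3: B3→B1 stop@B0
  join B6 pred B5: B5→B3→B1 stop@B0
  B0: DF=∅
  B1: DF={B4,B6}
  B2: DF={B6}
  B3: DF={B4,B6}
  B4: DF=∅
  B5: DF={B6}
  B6: DF=∅

φ for e: defs {B0,B5}
  DF⁺ = {B6}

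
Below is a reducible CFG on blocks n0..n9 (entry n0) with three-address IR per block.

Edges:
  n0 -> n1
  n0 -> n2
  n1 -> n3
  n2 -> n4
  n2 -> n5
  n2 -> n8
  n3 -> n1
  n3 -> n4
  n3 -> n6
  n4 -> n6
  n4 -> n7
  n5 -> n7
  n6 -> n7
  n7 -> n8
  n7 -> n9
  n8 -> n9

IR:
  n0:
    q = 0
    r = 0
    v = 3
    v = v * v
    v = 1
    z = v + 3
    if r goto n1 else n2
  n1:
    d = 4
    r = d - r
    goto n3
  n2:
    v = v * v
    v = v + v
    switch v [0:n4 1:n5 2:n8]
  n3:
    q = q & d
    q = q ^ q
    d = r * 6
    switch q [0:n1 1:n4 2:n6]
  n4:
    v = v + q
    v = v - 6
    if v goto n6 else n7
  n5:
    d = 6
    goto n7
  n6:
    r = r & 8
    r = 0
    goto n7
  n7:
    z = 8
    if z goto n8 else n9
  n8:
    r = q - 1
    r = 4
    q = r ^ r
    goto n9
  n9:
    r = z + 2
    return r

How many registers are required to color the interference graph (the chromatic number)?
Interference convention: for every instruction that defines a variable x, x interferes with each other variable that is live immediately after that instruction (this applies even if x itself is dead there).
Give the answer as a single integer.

Answer: 4

Working:
def/use:
  n0 def {q,r,v,z} use ∅
  n1 def {d,r} use {r}
  n2 def {v} use {v}
  n3 def {d,q} use {d,q,r}
  n4 def {v} use {q,v}
  n5 def {d} use ∅
  n6 def {r} use {r}
  n7 def {z} use ∅
  n8 def {q,r} use {q}
  n9 def {r} use {z}

Live sets:
  n0 li=∅ lo={q,r,v,z}
  n1 li={q,r,v} lo={d,q,r,v}
  n2 li={q,r,v,z} lo={q,r,v,z}
  n3 li={d,q,r,v} lo={q,r,v}
  n4 li={q,r,v} lo={q,r}
  n5 li={q} lo={q}
  n6 li={q,r} lo={q}
  n7 li={q} lo={q,z}
  n8 li={q,z} lo={z}
  n9 li={z} lo=∅

Interfere edges:
  d: {q,r,v}
  q: {d,r,v,z}
  r: {d,q,v,z}
  v: {d,q,r,z}
  z: {q,r,v}

Registers:
  clique {d,q,r,v} ⇒ need ≥ 4
  4-colouring: R0={q}  R1={r}  R2={v}  R3={d,z}
  χ = 4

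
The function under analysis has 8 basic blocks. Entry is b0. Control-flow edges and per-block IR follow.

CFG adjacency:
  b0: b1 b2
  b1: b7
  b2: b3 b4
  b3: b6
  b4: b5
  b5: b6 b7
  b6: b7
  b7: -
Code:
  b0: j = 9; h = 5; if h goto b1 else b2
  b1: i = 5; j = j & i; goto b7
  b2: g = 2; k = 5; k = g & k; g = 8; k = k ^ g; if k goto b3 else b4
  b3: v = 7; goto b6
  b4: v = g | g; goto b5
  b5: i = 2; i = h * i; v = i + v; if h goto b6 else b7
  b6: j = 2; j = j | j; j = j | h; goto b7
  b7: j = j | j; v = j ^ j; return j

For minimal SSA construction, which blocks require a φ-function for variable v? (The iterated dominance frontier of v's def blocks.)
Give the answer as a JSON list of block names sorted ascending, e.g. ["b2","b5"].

idom tree: b1←b0 b2←b0 b3←b2 b4←b2 b5←b4 b6←b2 b7←b0
Join-block Dom:
  b6: preds {b3,b5}: {b0,b2,b3} ∩ {b0,b2,b4,b5} = {b0,b2}; idom=b2
  b7: preds {b1,b5,b6}: {b0,b1} ∩ {b0,b2,b4,b5} ∩ {b0,b2,b6} = {b0}; idom=b0

DF derivation:
  b6←b3: walk b3 to b2
  b6←b5: walk b5→b4 to b2
  b7←b1: walk b1 to b0
  b7←b5: walk b5→b4→b2 to b0
  b7←b6: walk b6→b2 to b0
  b0 → ∅
  b1 → {b7}
  b2 → {b7}
  b3 → {b6}
  b4 → {b6,b7}
  b5 → {b6,b7}
  b6 → {b7}
  b7 → ∅

φ for v: defs {b3,b4,b5,b7}
  DF⁺ = {b6,b7}

Answer: ["b6", "b7"]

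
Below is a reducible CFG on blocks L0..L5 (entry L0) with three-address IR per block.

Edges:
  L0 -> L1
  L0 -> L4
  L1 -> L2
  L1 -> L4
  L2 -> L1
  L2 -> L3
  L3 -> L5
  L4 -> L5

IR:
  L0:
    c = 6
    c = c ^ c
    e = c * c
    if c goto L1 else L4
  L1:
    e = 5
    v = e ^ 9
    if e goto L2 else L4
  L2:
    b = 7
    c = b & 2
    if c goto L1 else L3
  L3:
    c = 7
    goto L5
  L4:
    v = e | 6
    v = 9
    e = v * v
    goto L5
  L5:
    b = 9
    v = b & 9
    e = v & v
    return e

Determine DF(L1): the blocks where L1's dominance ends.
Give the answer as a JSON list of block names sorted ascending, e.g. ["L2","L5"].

idom tree: L1←L0 L2←L1 L3←L2 L4←L0 L5←L0
Dom at joins:
  L1: preds {L0,L2}: {L0} ∩ {L0,L1,L2} = {L0}; idom=L0
  L4: preds {L0,L1}: {L0} ∩ {L0,L1} = {L0}; idom=L0
  L5: preds {L3,L4}: {L0,L1,L2,L3} ∩ {L0,L4} = {L0}; idom=L0

DF walk-up:
  join L1 pred L0: · stop@L0
  join L1 pred L2: L2→L1 stop@L0
  join L4 pred L0: · stop@L0
  join L4 pred L1: L1 stop@L0
  join L5 pred L3: L3→L2→L1 stop@L0
  join L5 pred L4: L4 stop@L0
  L0 → ∅
  L1 → {L1,L4,L5}
  L2 → {L1,L5}
  L3 → {L5}
  L4 → {L5}
  L5 → ∅

DF(L1) = ["L1", "L4", "L5"]

Answer: ["L1", "L4", "L5"]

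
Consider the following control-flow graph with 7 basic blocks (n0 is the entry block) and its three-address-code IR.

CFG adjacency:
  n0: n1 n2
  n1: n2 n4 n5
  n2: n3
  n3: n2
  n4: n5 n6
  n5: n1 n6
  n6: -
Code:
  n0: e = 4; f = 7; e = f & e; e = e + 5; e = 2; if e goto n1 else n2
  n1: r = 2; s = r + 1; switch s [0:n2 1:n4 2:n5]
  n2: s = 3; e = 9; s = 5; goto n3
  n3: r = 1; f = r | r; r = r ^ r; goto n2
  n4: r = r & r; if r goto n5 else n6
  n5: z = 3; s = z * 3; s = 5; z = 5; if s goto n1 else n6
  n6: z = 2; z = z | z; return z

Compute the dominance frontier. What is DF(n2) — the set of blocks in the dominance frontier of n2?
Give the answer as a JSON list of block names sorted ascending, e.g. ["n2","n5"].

idom tree: n1←n0 n2←n0 n3←n2 n4←n1 n5←n1 n6←n1
Join-block Dom:
  n1: preds {n0,n5}: {n0} ∩ {n0,n1,n5} = {n0}; idom=n0
  n2: preds {n0,n1,n3}: {n0} ∩ {n0,n1} ∩ {n0,n2,n3} = {n0}; idom=n0
  n5: preds {n1,n4}: {n0,n1} ∩ {n0,n1,n4} = {n0,n1}; idom=n1
  n6: preds {n4,n5}: {n0,n1,n4} ∩ {n0,n1,n5} = {n0,n1}; idom=n1

Frontier:
  n1←n0: walk · to n0
  n1←n5: walk n5→n1 to n0
  n2←n0: walk · to n0
  n2←n1: walk n1 to n0
  n2←n3: walk n3→n2 to n0
  n5←n1: walk · to n1
  n5←n4: walk n4 to n1
  n6←n4: walk n4 to n1
  n6←n5: walk n5 to n1
  n0 → ∅
  n1 → {n1,n2}
  n2 → {n2}
  n3 → {n2}
  n4 → {n5,n6}
  n5 → {n1,n6}
  n6 → ∅

DF(n2) = ["n2"]

Answer: ["n2"]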